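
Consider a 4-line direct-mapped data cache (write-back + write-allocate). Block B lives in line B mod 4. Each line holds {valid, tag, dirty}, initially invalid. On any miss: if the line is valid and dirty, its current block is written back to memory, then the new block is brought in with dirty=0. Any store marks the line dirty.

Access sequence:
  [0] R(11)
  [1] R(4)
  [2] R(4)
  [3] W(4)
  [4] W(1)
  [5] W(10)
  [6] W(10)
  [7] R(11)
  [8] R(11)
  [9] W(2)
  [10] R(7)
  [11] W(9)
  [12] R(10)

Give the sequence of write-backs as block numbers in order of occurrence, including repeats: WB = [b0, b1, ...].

WB = [10, 1, 2]

0: R B11 → L3 miss [-]
1: R B4 → L0 miss [-]
2: R B4 → L0 hit [-]
3: W B4 → L0 hit [D]
4: W B1 → L1 miss [D]
5: W B10 → L2 miss [D]
6: W B10 → L2 hit [D]
7: R B11 → L3 hit [-]
8: R B11 → L3 hit [-]
9: W B2 → L2 miss wb→B10 [D]
10: R B7 → L3 miss [-]
11: W B9 → L1 miss wb→B1 [D]
12: R B10 → L2 miss wb→B2 [-]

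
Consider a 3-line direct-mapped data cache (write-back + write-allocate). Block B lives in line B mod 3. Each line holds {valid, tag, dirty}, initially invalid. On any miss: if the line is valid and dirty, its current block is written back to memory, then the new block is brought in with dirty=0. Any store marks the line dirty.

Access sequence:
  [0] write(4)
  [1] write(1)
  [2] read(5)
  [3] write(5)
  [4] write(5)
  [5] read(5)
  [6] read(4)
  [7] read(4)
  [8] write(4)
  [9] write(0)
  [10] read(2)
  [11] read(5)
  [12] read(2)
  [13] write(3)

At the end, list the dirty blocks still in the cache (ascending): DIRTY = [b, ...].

0: W B4 → L1 miss [D]
1: W B1 → L1 miss wb→B4 [D]
2: R B5 → L2 miss [-]
3: W B5 → L2 hit [D]
4: W B5 → L2 hit [D]
5: R B5 → L2 hit [D]
6: R B4 → L1 miss wb→B1 [-]
7: R B4 → L1 hit [-]
8: W B4 → L1 hit [D]
9: W B0 → L0 miss [D]
10: R B2 → L2 miss wb→B5 [-]
11: R B5 → L2 miss [-]
12: R B2 → L2 miss [-]
13: W B3 → L0 miss wb→B0 [D]

DIRTY = [3, 4]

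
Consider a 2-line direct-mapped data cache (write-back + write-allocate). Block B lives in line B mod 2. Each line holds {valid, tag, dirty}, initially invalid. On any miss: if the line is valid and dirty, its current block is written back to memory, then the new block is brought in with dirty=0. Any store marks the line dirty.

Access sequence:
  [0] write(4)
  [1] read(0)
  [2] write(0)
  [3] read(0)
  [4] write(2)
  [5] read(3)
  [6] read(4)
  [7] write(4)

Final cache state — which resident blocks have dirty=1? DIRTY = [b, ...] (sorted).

0: W B4 -> L0 miss  d=D]
1: R B0 -> L0 miss wb->B4  d=-]
2: W B0 -> L0 hit  d=D]
3: R B0 -> L0 hit  d=D]
4: W B2 -> L0 miss wb->B0  d=D]
5: R B3 -> L1 miss  d=-]
6: R B4 -> L0 miss wb->B2  d=-]
7: W B4 -> L0 hit  d=D]

DIRTY = [4]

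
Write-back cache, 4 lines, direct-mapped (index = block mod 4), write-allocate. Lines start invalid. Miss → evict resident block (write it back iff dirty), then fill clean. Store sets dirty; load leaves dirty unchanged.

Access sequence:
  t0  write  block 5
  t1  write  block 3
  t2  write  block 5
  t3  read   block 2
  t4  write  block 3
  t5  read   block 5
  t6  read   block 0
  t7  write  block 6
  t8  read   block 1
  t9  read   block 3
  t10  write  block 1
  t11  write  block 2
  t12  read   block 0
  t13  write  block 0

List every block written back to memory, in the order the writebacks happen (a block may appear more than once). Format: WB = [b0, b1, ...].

WB = [5, 6]

  0 | W B5 → L1 miss [D]
  1 | W B3 → L3 miss [D]
  2 | W B5 → L1 hit [D]
  3 | R B2 → L2 miss [-]
  4 | W B3 → L3 hit [D]
  5 | R B5 → L1 hit [D]
  6 | R B0 → L0 miss [-]
  7 | W B6 → L2 miss [D]
  8 | R B1 → L1 miss wb→B5 [-]
  9 | R B3 → L3 hit [D]
  10 | W B1 → L1 hit [D]
  11 | W B2 → L2 miss wb→B6 [D]
  12 | R B0 → L0 hit [-]
  13 | W B0 → L0 hit [D]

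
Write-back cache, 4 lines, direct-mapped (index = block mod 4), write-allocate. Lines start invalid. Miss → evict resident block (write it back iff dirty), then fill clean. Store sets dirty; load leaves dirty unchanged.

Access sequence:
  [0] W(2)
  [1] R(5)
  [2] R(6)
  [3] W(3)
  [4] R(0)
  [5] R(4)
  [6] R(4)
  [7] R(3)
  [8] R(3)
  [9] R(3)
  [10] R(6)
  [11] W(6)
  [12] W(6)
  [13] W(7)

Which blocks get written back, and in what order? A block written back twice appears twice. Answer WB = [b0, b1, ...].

WB = [2, 3]

  0 | W B2 → L2 miss [D]
  1 | R B5 → L1 miss [-]
  2 | R B6 → L2 miss wb→B2 [-]
  3 | W B3 → L3 miss [D]
  4 | R B0 → L0 miss [-]
  5 | R B4 → L0 miss [-]
  6 | R B4 → L0 hit [-]
  7 | R B3 → L3 hit [D]
  8 | R B3 → L3 hit [D]
  9 | R B3 → L3 hit [D]
  10 | R B6 → L2 hit [-]
  11 | W B6 → L2 hit [D]
  12 | W B6 → L2 hit [D]
  13 | W B7 → L3 miss wb→B3 [D]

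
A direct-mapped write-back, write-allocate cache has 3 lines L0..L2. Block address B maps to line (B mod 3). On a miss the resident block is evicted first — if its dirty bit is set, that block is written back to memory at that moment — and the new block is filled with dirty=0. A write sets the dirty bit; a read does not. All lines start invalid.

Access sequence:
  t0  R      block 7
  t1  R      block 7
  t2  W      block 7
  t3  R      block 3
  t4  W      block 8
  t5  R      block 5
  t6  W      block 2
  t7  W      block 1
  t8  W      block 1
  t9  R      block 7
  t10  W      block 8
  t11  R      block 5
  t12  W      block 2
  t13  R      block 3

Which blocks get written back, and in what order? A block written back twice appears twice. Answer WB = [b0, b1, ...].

0: R B7 -> L1 miss  d=-]
1: R B7 -> L1 hit  d=-]
2: W B7 -> L1 hit  d=D]
3: R B3 -> L0 miss  d=-]
4: W B8 -> L2 miss  d=D]
5: R B5 -> L2 miss wb->B8  d=-]
6: W B2 -> L2 miss  d=D]
7: W B1 -> L1 miss wb->B7  d=D]
8: W B1 -> L1 hit  d=D]
9: R B7 -> L1 miss wb->B1  d=-]
10: W B8 -> L2 miss wb->B2  d=D]
11: R B5 -> L2 miss wb->B8  d=-]
12: W B2 -> L2 miss  d=D]
13: R B3 -> L0 hit  d=-]

WB = [8, 7, 1, 2, 8]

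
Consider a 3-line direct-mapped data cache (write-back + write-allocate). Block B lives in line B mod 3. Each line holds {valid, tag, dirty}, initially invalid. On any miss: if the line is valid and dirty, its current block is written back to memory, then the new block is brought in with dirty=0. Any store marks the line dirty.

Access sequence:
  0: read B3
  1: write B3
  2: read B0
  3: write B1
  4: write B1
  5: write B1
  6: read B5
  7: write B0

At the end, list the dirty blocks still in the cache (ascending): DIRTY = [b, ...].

0: R B3 → L0 miss [-]
1: W B3 → L0 hit [D]
2: R B0 → L0 miss wb→B3 [-]
3: W B1 → L1 miss [D]
4: W B1 → L1 hit [D]
5: W B1 → L1 hit [D]
6: R B5 → L2 miss [-]
7: W B0 → L0 hit [D]

DIRTY = [0, 1]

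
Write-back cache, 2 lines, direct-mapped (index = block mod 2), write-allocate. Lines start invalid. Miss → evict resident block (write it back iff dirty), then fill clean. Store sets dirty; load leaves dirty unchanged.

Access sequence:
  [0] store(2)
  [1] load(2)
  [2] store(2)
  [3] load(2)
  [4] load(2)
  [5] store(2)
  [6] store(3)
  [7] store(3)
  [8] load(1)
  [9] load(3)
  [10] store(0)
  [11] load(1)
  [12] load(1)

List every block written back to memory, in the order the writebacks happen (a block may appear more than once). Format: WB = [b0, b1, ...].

WB = [3, 2]

  0 | W B2 → L0 miss [D]
  1 | R B2 → L0 hit [D]
  2 | W B2 → L0 hit [D]
  3 | R B2 → L0 hit [D]
  4 | R B2 → L0 hit [D]
  5 | W B2 → L0 hit [D]
  6 | W B3 → L1 miss [D]
  7 | W B3 → L1 hit [D]
  8 | R B1 → L1 miss wb→B3 [-]
  9 | R B3 → L1 miss [-]
  10 | W B0 → L0 miss wb→B2 [D]
  11 | R B1 → L1 miss [-]
  12 | R B1 → L1 hit [-]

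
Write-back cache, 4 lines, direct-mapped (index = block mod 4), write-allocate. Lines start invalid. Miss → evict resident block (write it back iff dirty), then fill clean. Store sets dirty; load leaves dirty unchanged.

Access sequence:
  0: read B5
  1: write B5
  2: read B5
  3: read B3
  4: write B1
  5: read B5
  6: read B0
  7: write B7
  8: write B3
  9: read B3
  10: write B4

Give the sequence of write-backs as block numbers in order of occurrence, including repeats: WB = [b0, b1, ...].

0: R B5 → L1 miss [-]
1: W B5 → L1 hit [D]
2: R B5 → L1 hit [D]
3: R B3 → L3 miss [-]
4: W B1 → L1 miss wb→B5 [D]
5: R B5 → L1 miss wb→B1 [-]
6: R B0 → L0 miss [-]
7: W B7 → L3 miss [D]
8: W B3 → L3 miss wb→B7 [D]
9: R B3 → L3 hit [D]
10: W B4 → L0 miss [D]

WB = [5, 1, 7]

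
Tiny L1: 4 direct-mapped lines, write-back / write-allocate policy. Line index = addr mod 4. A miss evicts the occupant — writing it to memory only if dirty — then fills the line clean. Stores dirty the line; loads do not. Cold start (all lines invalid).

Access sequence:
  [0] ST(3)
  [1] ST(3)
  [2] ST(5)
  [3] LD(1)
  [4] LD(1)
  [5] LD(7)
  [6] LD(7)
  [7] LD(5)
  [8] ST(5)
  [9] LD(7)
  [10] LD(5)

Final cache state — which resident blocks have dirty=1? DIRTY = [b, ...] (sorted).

0: W B3 -> L3 miss  d=D]
1: W B3 -> L3 hit  d=D]
2: W B5 -> L1 miss  d=D]
3: R B1 -> L1 miss wb->B5  d=-]
4: R B1 -> L1 hit  d=-]
5: R B7 -> L3 miss wb->B3  d=-]
6: R B7 -> L3 hit  d=-]
7: R B5 -> L1 miss  d=-]
8: W B5 -> L1 hit  d=D]
9: R B7 -> L3 hit  d=-]
10: R B5 -> L1 hit  d=D]

DIRTY = [5]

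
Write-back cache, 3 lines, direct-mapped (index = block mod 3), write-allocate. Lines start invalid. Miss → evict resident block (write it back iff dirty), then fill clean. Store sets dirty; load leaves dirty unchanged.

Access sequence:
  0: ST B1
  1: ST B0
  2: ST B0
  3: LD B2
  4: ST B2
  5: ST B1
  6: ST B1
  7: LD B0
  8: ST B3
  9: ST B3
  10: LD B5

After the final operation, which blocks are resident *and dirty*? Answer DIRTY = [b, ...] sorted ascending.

0: W B1 -> L1 miss  d=D]
1: W B0 -> L0 miss  d=D]
2: W B0 -> L0 hit  d=D]
3: R B2 -> L2 miss  d=-]
4: W B2 -> L2 hit  d=D]
5: W B1 -> L1 hit  d=D]
6: W B1 -> L1 hit  d=D]
7: R B0 -> L0 hit  d=D]
8: W B3 -> L0 miss wb->B0  d=D]
9: W B3 -> L0 hit  d=D]
10: R B5 -> L2 miss wb->B2  d=-]

DIRTY = [1, 3]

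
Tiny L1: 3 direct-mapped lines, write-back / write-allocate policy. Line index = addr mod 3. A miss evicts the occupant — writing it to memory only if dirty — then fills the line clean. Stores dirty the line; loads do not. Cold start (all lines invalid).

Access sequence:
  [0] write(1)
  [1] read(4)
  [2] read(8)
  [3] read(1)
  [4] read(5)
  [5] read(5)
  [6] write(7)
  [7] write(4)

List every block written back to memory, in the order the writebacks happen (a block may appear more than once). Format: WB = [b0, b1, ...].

WB = [1, 7]

0: W B1 -> L1 miss  d=D]
1: R B4 -> L1 miss wb->B1  d=-]
2: R B8 -> L2 miss  d=-]
3: R B1 -> L1 miss  d=-]
4: R B5 -> L2 miss  d=-]
5: R B5 -> L2 hit  d=-]
6: W B7 -> L1 miss  d=D]
7: W B4 -> L1 miss wb->B7  d=D]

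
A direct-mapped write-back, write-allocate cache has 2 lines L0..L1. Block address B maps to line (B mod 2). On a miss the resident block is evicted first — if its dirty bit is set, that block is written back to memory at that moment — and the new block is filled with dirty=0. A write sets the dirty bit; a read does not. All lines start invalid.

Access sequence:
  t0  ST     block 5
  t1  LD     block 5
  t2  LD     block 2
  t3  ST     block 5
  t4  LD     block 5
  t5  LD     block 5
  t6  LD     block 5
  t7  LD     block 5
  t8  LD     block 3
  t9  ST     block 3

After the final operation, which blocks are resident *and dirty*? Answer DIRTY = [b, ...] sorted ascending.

0: W B5 -> L1 miss  d=D]
1: R B5 -> L1 hit  d=D]
2: R B2 -> L0 miss  d=-]
3: W B5 -> L1 hit  d=D]
4: R B5 -> L1 hit  d=D]
5: R B5 -> L1 hit  d=D]
6: R B5 -> L1 hit  d=D]
7: R B5 -> L1 hit  d=D]
8: R B3 -> L1 miss wb->B5  d=-]
9: W B3 -> L1 hit  d=D]

DIRTY = [3]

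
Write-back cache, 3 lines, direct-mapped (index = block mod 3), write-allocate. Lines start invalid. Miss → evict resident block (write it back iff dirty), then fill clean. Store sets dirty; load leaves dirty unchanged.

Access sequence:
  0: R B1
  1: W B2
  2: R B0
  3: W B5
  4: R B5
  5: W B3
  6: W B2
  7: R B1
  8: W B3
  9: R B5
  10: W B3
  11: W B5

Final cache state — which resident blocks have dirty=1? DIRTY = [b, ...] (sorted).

  0 | R B1 → L1 miss [-]
  1 | W B2 → L2 miss [D]
  2 | R B0 → L0 miss [-]
  3 | W B5 → L2 miss wb→B2 [D]
  4 | R B5 → L2 hit [D]
  5 | W B3 → L0 miss [D]
  6 | W B2 → L2 miss wb→B5 [D]
  7 | R B1 → L1 hit [-]
  8 | W B3 → L0 hit [D]
  9 | R B5 → L2 miss wb→B2 [-]
  10 | W B3 → L0 hit [D]
  11 | W B5 → L2 hit [D]

DIRTY = [3, 5]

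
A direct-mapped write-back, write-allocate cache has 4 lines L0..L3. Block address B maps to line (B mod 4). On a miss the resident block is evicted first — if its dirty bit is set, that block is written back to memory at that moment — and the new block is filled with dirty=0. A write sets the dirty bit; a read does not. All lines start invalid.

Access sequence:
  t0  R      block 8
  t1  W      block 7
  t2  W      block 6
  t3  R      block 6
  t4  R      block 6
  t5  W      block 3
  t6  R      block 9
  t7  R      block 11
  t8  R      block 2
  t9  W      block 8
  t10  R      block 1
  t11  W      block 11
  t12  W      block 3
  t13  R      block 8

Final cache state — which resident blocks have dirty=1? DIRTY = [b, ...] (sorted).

DIRTY = [3, 8]

  0 | R B8 → L0 miss [-]
  1 | W B7 → L3 miss [D]
  2 | W B6 → L2 miss [D]
  3 | R B6 → L2 hit [D]
  4 | R B6 → L2 hit [D]
  5 | W B3 → L3 miss wb→B7 [D]
  6 | R B9 → L1 miss [-]
  7 | R B11 → L3 miss wb→B3 [-]
  8 | R B2 → L2 miss wb→B6 [-]
  9 | W B8 → L0 hit [D]
  10 | R B1 → L1 miss [-]
  11 | W B11 → L3 hit [D]
  12 | W B3 → L3 miss wb→B11 [D]
  13 | R B8 → L0 hit [D]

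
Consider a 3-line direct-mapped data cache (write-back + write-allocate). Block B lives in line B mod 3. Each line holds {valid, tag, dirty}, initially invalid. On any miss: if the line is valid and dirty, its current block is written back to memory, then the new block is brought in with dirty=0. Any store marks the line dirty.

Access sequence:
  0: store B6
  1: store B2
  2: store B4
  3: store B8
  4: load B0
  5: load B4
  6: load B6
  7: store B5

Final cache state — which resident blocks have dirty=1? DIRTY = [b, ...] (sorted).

0: W B6 -> L0 miss  d=D]
1: W B2 -> L2 miss  d=D]
2: W B4 -> L1 miss  d=D]
3: W B8 -> L2 miss wb->B2  d=D]
4: R B0 -> L0 miss wb->B6  d=-]
5: R B4 -> L1 hit  d=D]
6: R B6 -> L0 miss  d=-]
7: W B5 -> L2 miss wb->B8  d=D]

DIRTY = [4, 5]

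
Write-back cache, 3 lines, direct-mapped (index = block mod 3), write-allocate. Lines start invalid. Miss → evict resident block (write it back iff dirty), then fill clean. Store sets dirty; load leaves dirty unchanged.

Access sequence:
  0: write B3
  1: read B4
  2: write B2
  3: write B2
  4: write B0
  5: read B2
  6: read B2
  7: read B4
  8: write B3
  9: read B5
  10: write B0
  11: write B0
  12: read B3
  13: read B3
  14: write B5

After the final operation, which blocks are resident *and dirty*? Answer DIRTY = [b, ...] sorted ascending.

0: W B3 → L0 miss [D]
1: R B4 → L1 miss [-]
2: W B2 → L2 miss [D]
3: W B2 → L2 hit [D]
4: W B0 → L0 miss wb→B3 [D]
5: R B2 → L2 hit [D]
6: R B2 → L2 hit [D]
7: R B4 → L1 hit [-]
8: W B3 → L0 miss wb→B0 [D]
9: R B5 → L2 miss wb→B2 [-]
10: W B0 → L0 miss wb→B3 [D]
11: W B0 → L0 hit [D]
12: R B3 → L0 miss wb→B0 [-]
13: R B3 → L0 hit [-]
14: W B5 → L2 hit [D]

DIRTY = [5]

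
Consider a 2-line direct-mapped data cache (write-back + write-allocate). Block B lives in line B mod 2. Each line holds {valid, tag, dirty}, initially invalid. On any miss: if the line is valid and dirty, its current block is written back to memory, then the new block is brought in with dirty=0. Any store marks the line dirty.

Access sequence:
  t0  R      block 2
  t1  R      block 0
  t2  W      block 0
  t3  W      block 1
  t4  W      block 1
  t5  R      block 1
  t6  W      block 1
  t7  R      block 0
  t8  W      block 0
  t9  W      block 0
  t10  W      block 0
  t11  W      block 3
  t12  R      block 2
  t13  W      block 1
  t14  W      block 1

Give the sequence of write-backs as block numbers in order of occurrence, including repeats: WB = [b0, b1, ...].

  0 | R B2 → L0 miss [-]
  1 | R B0 → L0 miss [-]
  2 | W B0 → L0 hit [D]
  3 | W B1 → L1 miss [D]
  4 | W B1 → L1 hit [D]
  5 | R B1 → L1 hit [D]
  6 | W B1 → L1 hit [D]
  7 | R B0 → L0 hit [D]
  8 | W B0 → L0 hit [D]
  9 | W B0 → L0 hit [D]
  10 | W B0 → L0 hit [D]
  11 | W B3 → L1 miss wb→B1 [D]
  12 | R B2 → L0 miss wb→B0 [-]
  13 | W B1 → L1 miss wb→B3 [D]
  14 | W B1 → L1 hit [D]

WB = [1, 0, 3]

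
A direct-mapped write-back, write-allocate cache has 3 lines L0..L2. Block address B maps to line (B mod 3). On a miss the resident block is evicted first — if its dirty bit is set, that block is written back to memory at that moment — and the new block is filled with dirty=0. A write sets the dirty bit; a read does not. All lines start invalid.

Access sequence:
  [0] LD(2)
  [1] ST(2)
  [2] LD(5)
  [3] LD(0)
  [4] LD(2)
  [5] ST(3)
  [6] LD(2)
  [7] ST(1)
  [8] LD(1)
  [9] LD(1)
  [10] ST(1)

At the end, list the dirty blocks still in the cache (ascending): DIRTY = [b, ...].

DIRTY = [1, 3]

  0 | R B2 → L2 miss [-]
  1 | W B2 → L2 hit [D]
  2 | R B5 → L2 miss wb→B2 [-]
  3 | R B0 → L0 miss [-]
  4 | R B2 → L2 miss [-]
  5 | W B3 → L0 miss [D]
  6 | R B2 → L2 hit [-]
  7 | W B1 → L1 miss [D]
  8 | R B1 → L1 hit [D]
  9 | R B1 → L1 hit [D]
  10 | W B1 → L1 hit [D]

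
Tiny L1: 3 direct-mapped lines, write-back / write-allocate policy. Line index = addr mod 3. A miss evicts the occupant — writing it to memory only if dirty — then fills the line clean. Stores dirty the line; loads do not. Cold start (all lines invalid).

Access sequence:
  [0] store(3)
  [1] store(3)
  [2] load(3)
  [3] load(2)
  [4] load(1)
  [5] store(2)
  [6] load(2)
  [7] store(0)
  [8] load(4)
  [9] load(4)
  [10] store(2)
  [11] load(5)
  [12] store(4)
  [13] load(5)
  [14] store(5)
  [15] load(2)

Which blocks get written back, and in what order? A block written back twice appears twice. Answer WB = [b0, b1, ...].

WB = [3, 2, 5]

0: W B3 -> L0 miss  d=D]
1: W B3 -> L0 hit  d=D]
2: R B3 -> L0 hit  d=D]
3: R B2 -> L2 miss  d=-]
4: R B1 -> L1 miss  d=-]
5: W B2 -> L2 hit  d=D]
6: R B2 -> L2 hit  d=D]
7: W B0 -> L0 miss wb->B3  d=D]
8: R B4 -> L1 miss  d=-]
9: R B4 -> L1 hit  d=-]
10: W B2 -> L2 hit  d=D]
11: R B5 -> L2 miss wb->B2  d=-]
12: W B4 -> L1 hit  d=D]
13: R B5 -> L2 hit  d=-]
14: W B5 -> L2 hit  d=D]
15: R B2 -> L2 miss wb->B5  d=-]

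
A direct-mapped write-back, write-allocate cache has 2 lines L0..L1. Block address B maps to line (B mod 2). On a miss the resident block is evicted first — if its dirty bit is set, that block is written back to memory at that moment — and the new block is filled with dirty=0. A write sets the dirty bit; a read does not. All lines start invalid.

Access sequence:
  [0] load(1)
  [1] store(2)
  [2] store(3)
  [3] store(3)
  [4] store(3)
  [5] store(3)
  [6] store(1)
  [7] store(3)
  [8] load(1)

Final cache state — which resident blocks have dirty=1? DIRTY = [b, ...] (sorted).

DIRTY = [2]

  0 | R B1 → L1 miss [-]
  1 | W B2 → L0 miss [D]
  2 | W B3 → L1 miss [D]
  3 | W B3 → L1 hit [D]
  4 | W B3 → L1 hit [D]
  5 | W B3 → L1 hit [D]
  6 | W B1 → L1 miss wb→B3 [D]
  7 | W B3 → L1 miss wb→B1 [D]
  8 | R B1 → L1 miss wb→B3 [-]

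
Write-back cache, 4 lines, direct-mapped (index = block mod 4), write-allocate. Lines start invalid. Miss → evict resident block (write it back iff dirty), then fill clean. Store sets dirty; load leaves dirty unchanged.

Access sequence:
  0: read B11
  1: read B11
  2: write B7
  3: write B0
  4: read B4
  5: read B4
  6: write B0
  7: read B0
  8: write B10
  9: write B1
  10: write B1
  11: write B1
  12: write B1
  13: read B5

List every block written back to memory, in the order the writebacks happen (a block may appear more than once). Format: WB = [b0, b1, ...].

WB = [0, 1]

0: R B11 -> L3 miss  d=-]
1: R B11 -> L3 hit  d=-]
2: W B7 -> L3 miss  d=D]
3: W B0 -> L0 miss  d=D]
4: R B4 -> L0 miss wb->B0  d=-]
5: R B4 -> L0 hit  d=-]
6: W B0 -> L0 miss  d=D]
7: R B0 -> L0 hit  d=D]
8: W B10 -> L2 miss  d=D]
9: W B1 -> L1 miss  d=D]
10: W B1 -> L1 hit  d=D]
11: W B1 -> L1 hit  d=D]
12: W B1 -> L1 hit  d=D]
13: R B5 -> L1 miss wb->B1  d=-]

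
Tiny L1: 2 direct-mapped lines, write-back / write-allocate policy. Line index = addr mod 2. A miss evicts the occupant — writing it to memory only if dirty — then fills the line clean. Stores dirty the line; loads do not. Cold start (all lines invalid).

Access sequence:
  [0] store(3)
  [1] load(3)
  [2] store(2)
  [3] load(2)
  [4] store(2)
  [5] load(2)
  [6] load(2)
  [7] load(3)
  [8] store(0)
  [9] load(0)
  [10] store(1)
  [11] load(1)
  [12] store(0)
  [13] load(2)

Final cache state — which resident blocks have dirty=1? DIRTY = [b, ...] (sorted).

  0 | W B3 → L1 miss [D]
  1 | R B3 → L1 hit [D]
  2 | W B2 → L0 miss [D]
  3 | R B2 → L0 hit [D]
  4 | W B2 → L0 hit [D]
  5 | R B2 → L0 hit [D]
  6 | R B2 → L0 hit [D]
  7 | R B3 → L1 hit [D]
  8 | W B0 → L0 miss wb→B2 [D]
  9 | R B0 → L0 hit [D]
  10 | W B1 → L1 miss wb→B3 [D]
  11 | R B1 → L1 hit [D]
  12 | W B0 → L0 hit [D]
  13 | R B2 → L0 miss wb→B0 [-]

DIRTY = [1]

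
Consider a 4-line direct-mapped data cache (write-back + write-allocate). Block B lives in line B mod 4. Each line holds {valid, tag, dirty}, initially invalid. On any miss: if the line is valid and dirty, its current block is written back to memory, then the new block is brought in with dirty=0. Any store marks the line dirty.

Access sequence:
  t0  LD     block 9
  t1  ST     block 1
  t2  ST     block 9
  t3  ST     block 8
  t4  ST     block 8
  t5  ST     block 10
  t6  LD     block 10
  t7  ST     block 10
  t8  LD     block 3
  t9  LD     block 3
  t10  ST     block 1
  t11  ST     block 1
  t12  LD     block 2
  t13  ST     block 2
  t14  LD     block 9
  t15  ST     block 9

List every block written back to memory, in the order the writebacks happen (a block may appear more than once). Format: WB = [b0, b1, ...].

WB = [1, 9, 10, 1]

0: R B9 -> L1 miss  d=-]
1: W B1 -> L1 miss  d=D]
2: W B9 -> L1 miss wb->B1  d=D]
3: W B8 -> L0 miss  d=D]
4: W B8 -> L0 hit  d=D]
5: W B10 -> L2 miss  d=D]
6: R B10 -> L2 hit  d=D]
7: W B10 -> L2 hit  d=D]
8: R B3 -> L3 miss  d=-]
9: R B3 -> L3 hit  d=-]
10: W B1 -> L1 miss wb->B9  d=D]
11: W B1 -> L1 hit  d=D]
12: R B2 -> L2 miss wb->B10  d=-]
13: W B2 -> L2 hit  d=D]
14: R B9 -> L1 miss wb->B1  d=-]
15: W B9 -> L1 hit  d=D]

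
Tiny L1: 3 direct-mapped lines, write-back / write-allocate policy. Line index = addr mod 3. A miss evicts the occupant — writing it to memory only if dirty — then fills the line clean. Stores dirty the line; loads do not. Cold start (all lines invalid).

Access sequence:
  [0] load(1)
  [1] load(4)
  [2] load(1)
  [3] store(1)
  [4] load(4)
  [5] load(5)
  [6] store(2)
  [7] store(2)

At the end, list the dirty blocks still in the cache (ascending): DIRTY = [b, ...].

DIRTY = [2]

0: R B1 → L1 miss [-]
1: R B4 → L1 miss [-]
2: R B1 → L1 miss [-]
3: W B1 → L1 hit [D]
4: R B4 → L1 miss wb→B1 [-]
5: R B5 → L2 miss [-]
6: W B2 → L2 miss [D]
7: W B2 → L2 hit [D]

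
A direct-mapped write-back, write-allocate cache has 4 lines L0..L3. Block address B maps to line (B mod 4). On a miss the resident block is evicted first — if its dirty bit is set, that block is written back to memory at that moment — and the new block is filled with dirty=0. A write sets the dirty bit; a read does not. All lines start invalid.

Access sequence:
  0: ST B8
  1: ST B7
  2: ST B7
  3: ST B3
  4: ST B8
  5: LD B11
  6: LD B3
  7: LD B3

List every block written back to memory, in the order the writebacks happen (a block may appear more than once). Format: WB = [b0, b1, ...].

WB = [7, 3]

0: W B8 -> L0 miss  d=D]
1: W B7 -> L3 miss  d=D]
2: W B7 -> L3 hit  d=D]
3: W B3 -> L3 miss wb->B7  d=D]
4: W B8 -> L0 hit  d=D]
5: R B11 -> L3 miss wb->B3  d=-]
6: R B3 -> L3 miss  d=-]
7: R B3 -> L3 hit  d=-]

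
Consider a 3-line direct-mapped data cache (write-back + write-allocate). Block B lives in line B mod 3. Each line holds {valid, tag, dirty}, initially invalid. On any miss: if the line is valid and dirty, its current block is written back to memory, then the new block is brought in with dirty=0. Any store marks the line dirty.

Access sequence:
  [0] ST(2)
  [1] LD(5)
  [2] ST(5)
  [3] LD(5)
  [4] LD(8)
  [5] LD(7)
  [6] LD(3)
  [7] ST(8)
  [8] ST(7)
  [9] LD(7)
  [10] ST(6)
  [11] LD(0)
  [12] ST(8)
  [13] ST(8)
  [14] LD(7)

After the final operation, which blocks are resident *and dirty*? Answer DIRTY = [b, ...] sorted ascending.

  0 | W B2 → L2 miss [D]
  1 | R B5 → L2 miss wb→B2 [-]
  2 | W B5 → L2 hit [D]
  3 | R B5 → L2 hit [D]
  4 | R B8 → L2 miss wb→B5 [-]
  5 | R B7 → L1 miss [-]
  6 | R B3 → L0 miss [-]
  7 | W B8 → L2 hit [D]
  8 | W B7 → L1 hit [D]
  9 | R B7 → L1 hit [D]
  10 | W B6 → L0 miss [D]
  11 | R B0 → L0 miss wb→B6 [-]
  12 | W B8 → L2 hit [D]
  13 | W B8 → L2 hit [D]
  14 | R B7 → L1 hit [D]

DIRTY = [7, 8]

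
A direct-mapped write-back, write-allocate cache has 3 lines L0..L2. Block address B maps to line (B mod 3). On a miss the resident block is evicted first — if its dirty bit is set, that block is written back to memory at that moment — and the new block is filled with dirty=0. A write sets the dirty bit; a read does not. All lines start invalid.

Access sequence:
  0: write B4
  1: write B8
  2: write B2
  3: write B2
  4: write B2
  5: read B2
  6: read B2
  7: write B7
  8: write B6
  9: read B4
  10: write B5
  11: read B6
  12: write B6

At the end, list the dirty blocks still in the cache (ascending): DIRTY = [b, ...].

DIRTY = [5, 6]

0: W B4 → L1 miss [D]
1: W B8 → L2 miss [D]
2: W B2 → L2 miss wb→B8 [D]
3: W B2 → L2 hit [D]
4: W B2 → L2 hit [D]
5: R B2 → L2 hit [D]
6: R B2 → L2 hit [D]
7: W B7 → L1 miss wb→B4 [D]
8: W B6 → L0 miss [D]
9: R B4 → L1 miss wb→B7 [-]
10: W B5 → L2 miss wb→B2 [D]
11: R B6 → L0 hit [D]
12: W B6 → L0 hit [D]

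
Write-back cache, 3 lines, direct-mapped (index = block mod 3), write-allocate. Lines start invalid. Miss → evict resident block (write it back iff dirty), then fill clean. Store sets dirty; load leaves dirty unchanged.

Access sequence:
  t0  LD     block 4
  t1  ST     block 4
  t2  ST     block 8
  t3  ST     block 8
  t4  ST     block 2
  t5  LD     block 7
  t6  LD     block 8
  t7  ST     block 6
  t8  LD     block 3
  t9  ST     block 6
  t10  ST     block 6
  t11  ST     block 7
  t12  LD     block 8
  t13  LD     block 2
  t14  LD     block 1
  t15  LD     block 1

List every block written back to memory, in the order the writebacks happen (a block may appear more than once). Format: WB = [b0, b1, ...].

WB = [8, 4, 2, 6, 7]

0: R B4 → L1 miss [-]
1: W B4 → L1 hit [D]
2: W B8 → L2 miss [D]
3: W B8 → L2 hit [D]
4: W B2 → L2 miss wb→B8 [D]
5: R B7 → L1 miss wb→B4 [-]
6: R B8 → L2 miss wb→B2 [-]
7: W B6 → L0 miss [D]
8: R B3 → L0 miss wb→B6 [-]
9: W B6 → L0 miss [D]
10: W B6 → L0 hit [D]
11: W B7 → L1 hit [D]
12: R B8 → L2 hit [-]
13: R B2 → L2 miss [-]
14: R B1 → L1 miss wb→B7 [-]
15: R B1 → L1 hit [-]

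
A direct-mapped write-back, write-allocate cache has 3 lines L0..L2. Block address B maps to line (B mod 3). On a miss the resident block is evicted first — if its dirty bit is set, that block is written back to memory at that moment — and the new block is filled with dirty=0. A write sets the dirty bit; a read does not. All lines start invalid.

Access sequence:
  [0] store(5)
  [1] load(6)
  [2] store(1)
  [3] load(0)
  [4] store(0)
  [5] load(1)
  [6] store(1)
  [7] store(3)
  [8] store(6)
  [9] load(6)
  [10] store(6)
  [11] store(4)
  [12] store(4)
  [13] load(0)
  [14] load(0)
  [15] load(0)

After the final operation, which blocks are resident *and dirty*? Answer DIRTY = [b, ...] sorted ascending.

0: W B5 -> L2 miss  d=D]
1: R B6 -> L0 miss  d=-]
2: W B1 -> L1 miss  d=D]
3: R B0 -> L0 miss  d=-]
4: W B0 -> L0 hit  d=D]
5: R B1 -> L1 hit  d=D]
6: W B1 -> L1 hit  d=D]
7: W B3 -> L0 miss wb->B0  d=D]
8: W B6 -> L0 miss wb->B3  d=D]
9: R B6 -> L0 hit  d=D]
10: W B6 -> L0 hit  d=D]
11: W B4 -> L1 miss wb->B1  d=D]
12: W B4 -> L1 hit  d=D]
13: R B0 -> L0 miss wb->B6  d=-]
14: R B0 -> L0 hit  d=-]
15: R B0 -> L0 hit  d=-]

DIRTY = [4, 5]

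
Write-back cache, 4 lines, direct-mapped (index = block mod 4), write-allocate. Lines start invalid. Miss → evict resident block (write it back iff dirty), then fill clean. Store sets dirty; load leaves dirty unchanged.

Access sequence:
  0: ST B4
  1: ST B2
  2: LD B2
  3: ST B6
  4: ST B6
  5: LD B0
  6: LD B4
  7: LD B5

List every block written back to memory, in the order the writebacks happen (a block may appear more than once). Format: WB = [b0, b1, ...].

WB = [2, 4]

  0 | W B4 → L0 miss [D]
  1 | W B2 → L2 miss [D]
  2 | R B2 → L2 hit [D]
  3 | W B6 → L2 miss wb→B2 [D]
  4 | W B6 → L2 hit [D]
  5 | R B0 → L0 miss wb→B4 [-]
  6 | R B4 → L0 miss [-]
  7 | R B5 → L1 miss [-]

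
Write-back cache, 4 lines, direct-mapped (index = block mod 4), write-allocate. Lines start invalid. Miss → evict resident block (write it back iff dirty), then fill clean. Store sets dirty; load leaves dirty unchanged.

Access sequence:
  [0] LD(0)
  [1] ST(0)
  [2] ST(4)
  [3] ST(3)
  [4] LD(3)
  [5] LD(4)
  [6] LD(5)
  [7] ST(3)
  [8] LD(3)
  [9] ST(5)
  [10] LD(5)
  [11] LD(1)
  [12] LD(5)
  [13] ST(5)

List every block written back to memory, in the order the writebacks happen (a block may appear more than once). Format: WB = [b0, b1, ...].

0: R B0 → L0 miss [-]
1: W B0 → L0 hit [D]
2: W B4 → L0 miss wb→B0 [D]
3: W B3 → L3 miss [D]
4: R B3 → L3 hit [D]
5: R B4 → L0 hit [D]
6: R B5 → L1 miss [-]
7: W B3 → L3 hit [D]
8: R B3 → L3 hit [D]
9: W B5 → L1 hit [D]
10: R B5 → L1 hit [D]
11: R B1 → L1 miss wb→B5 [-]
12: R B5 → L1 miss [-]
13: W B5 → L1 hit [D]

WB = [0, 5]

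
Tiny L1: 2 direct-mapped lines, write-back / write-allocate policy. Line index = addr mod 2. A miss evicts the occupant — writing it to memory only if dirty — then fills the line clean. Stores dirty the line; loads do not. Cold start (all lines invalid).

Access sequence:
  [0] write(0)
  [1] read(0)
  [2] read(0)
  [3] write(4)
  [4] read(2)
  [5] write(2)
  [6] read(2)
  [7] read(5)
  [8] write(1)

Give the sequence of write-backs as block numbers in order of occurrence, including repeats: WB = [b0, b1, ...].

WB = [0, 4]

0: W B0 -> L0 miss  d=D]
1: R B0 -> L0 hit  d=D]
2: R B0 -> L0 hit  d=D]
3: W B4 -> L0 miss wb->B0  d=D]
4: R B2 -> L0 miss wb->B4  d=-]
5: W B2 -> L0 hit  d=D]
6: R B2 -> L0 hit  d=D]
7: R B5 -> L1 miss  d=-]
8: W B1 -> L1 miss  d=D]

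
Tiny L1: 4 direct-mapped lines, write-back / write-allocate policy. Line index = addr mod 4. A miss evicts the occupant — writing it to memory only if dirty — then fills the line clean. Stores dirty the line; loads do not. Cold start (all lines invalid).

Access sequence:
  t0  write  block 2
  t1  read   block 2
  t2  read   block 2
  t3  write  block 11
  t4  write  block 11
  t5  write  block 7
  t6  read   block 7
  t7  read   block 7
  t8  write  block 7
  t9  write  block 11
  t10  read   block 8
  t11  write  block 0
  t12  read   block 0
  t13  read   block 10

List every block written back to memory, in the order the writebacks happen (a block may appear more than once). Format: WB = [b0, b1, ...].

WB = [11, 7, 2]

0: W B2 -> L2 miss  d=D]
1: R B2 -> L2 hit  d=D]
2: R B2 -> L2 hit  d=D]
3: W B11 -> L3 miss  d=D]
4: W B11 -> L3 hit  d=D]
5: W B7 -> L3 miss wb->B11  d=D]
6: R B7 -> L3 hit  d=D]
7: R B7 -> L3 hit  d=D]
8: W B7 -> L3 hit  d=D]
9: W B11 -> L3 miss wb->B7  d=D]
10: R B8 -> L0 miss  d=-]
11: W B0 -> L0 miss  d=D]
12: R B0 -> L0 hit  d=D]
13: R B10 -> L2 miss wb->B2  d=-]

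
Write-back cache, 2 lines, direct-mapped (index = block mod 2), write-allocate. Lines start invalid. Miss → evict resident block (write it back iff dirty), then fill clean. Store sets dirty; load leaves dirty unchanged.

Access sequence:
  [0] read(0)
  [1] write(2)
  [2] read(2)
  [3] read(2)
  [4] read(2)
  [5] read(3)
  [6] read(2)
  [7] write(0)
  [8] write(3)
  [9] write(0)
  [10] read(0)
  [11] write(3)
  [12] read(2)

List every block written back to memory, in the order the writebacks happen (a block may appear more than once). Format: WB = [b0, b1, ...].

WB = [2, 0]

0: R B0 -> L0 miss  d=-]
1: W B2 -> L0 miss  d=D]
2: R B2 -> L0 hit  d=D]
3: R B2 -> L0 hit  d=D]
4: R B2 -> L0 hit  d=D]
5: R B3 -> L1 miss  d=-]
6: R B2 -> L0 hit  d=D]
7: W B0 -> L0 miss wb->B2  d=D]
8: W B3 -> L1 hit  d=D]
9: W B0 -> L0 hit  d=D]
10: R B0 -> L0 hit  d=D]
11: W B3 -> L1 hit  d=D]
12: R B2 -> L0 miss wb->B0  d=-]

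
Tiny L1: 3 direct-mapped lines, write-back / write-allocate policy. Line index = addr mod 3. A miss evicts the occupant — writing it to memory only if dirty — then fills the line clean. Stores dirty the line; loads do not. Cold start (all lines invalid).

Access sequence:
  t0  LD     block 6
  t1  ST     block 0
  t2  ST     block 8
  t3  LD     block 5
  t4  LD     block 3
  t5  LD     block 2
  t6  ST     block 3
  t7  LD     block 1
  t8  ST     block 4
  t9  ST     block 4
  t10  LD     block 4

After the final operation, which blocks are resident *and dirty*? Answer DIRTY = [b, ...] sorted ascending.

DIRTY = [3, 4]

  0 | R B6 → L0 miss [-]
  1 | W B0 → L0 miss [D]
  2 | W B8 → L2 miss [D]
  3 | R B5 → L2 miss wb→B8 [-]
  4 | R B3 → L0 miss wb→B0 [-]
  5 | R B2 → L2 miss [-]
  6 | W B3 → L0 hit [D]
  7 | R B1 → L1 miss [-]
  8 | W B4 → L1 miss [D]
  9 | W B4 → L1 hit [D]
  10 | R B4 → L1 hit [D]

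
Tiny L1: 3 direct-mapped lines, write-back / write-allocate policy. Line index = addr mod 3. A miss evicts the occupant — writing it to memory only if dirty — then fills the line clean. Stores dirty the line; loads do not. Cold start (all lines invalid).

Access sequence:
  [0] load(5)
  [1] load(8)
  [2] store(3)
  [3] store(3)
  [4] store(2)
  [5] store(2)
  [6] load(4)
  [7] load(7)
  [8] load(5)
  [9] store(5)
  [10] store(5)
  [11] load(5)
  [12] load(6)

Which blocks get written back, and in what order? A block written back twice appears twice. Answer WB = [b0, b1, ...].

WB = [2, 3]

0: R B5 -> L2 miss  d=-]
1: R B8 -> L2 miss  d=-]
2: W B3 -> L0 miss  d=D]
3: W B3 -> L0 hit  d=D]
4: W B2 -> L2 miss  d=D]
5: W B2 -> L2 hit  d=D]
6: R B4 -> L1 miss  d=-]
7: R B7 -> L1 miss  d=-]
8: R B5 -> L2 miss wb->B2  d=-]
9: W B5 -> L2 hit  d=D]
10: W B5 -> L2 hit  d=D]
11: R B5 -> L2 hit  d=D]
12: R B6 -> L0 miss wb->B3  d=-]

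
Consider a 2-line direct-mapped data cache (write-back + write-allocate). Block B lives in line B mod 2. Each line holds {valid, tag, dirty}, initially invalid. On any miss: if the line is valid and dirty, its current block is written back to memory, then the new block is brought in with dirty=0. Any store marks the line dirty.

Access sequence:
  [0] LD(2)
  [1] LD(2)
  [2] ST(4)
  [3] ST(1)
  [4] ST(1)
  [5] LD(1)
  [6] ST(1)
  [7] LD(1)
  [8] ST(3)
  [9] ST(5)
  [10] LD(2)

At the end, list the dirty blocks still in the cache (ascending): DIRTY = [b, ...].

DIRTY = [5]

0: R B2 -> L0 miss  d=-]
1: R B2 -> L0 hit  d=-]
2: W B4 -> L0 miss  d=D]
3: W B1 -> L1 miss  d=D]
4: W B1 -> L1 hit  d=D]
5: R B1 -> L1 hit  d=D]
6: W B1 -> L1 hit  d=D]
7: R B1 -> L1 hit  d=D]
8: W B3 -> L1 miss wb->B1  d=D]
9: W B5 -> L1 miss wb->B3  d=D]
10: R B2 -> L0 miss wb->B4  d=-]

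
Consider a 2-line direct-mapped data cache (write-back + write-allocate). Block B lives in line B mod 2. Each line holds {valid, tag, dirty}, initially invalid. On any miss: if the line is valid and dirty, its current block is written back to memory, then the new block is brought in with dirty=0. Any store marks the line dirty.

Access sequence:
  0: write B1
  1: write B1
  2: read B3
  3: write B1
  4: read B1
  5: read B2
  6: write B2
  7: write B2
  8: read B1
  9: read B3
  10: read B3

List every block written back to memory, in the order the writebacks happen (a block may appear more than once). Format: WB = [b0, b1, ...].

0: W B1 -> L1 miss  d=D]
1: W B1 -> L1 hit  d=D]
2: R B3 -> L1 miss wb->B1  d=-]
3: W B1 -> L1 miss  d=D]
4: R B1 -> L1 hit  d=D]
5: R B2 -> L0 miss  d=-]
6: W B2 -> L0 hit  d=D]
7: W B2 -> L0 hit  d=D]
8: R B1 -> L1 hit  d=D]
9: R B3 -> L1 miss wb->B1  d=-]
10: R B3 -> L1 hit  d=-]

WB = [1, 1]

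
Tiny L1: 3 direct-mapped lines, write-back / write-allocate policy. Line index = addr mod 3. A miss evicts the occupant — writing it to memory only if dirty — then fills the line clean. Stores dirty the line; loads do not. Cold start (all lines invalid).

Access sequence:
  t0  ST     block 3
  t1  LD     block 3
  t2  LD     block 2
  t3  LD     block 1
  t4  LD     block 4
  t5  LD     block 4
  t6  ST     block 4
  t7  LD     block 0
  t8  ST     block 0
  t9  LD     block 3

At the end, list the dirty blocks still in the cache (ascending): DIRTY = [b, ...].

DIRTY = [4]

0: W B3 → L0 miss [D]
1: R B3 → L0 hit [D]
2: R B2 → L2 miss [-]
3: R B1 → L1 miss [-]
4: R B4 → L1 miss [-]
5: R B4 → L1 hit [-]
6: W B4 → L1 hit [D]
7: R B0 → L0 miss wb→B3 [-]
8: W B0 → L0 hit [D]
9: R B3 → L0 miss wb→B0 [-]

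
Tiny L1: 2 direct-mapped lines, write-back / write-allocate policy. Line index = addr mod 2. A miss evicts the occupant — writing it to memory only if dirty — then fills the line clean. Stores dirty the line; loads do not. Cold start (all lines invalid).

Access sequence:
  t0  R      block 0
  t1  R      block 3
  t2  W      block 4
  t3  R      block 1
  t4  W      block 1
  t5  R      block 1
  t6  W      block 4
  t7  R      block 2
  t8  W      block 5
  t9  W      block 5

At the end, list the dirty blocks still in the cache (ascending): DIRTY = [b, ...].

DIRTY = [5]

0: R B0 → L0 miss [-]
1: R B3 → L1 miss [-]
2: W B4 → L0 miss [D]
3: R B1 → L1 miss [-]
4: W B1 → L1 hit [D]
5: R B1 → L1 hit [D]
6: W B4 → L0 hit [D]
7: R B2 → L0 miss wb→B4 [-]
8: W B5 → L1 miss wb→B1 [D]
9: W B5 → L1 hit [D]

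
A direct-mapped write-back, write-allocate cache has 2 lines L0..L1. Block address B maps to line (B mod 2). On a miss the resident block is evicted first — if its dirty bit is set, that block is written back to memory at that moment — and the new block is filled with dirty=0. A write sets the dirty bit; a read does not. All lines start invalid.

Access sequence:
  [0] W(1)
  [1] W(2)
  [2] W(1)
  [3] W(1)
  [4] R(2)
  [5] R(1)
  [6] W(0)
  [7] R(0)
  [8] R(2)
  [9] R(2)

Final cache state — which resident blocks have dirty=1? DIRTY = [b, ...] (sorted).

DIRTY = [1]

  0 | W B1 → L1 miss [D]
  1 | W B2 → L0 miss [D]
  2 | W B1 → L1 hit [D]
  3 | W B1 → L1 hit [D]
  4 | R B2 → L0 hit [D]
  5 | R B1 → L1 hit [D]
  6 | W B0 → L0 miss wb→B2 [D]
  7 | R B0 → L0 hit [D]
  8 | R B2 → L0 miss wb→B0 [-]
  9 | R B2 → L0 hit [-]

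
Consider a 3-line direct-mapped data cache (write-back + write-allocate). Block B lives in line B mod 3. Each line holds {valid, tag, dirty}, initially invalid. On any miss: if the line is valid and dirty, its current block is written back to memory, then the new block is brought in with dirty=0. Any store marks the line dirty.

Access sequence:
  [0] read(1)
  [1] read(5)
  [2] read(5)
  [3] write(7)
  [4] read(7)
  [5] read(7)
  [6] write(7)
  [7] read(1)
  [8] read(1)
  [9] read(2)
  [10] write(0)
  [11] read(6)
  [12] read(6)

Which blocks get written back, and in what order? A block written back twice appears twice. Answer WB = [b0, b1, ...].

WB = [7, 0]

  0 | R B1 → L1 miss [-]
  1 | R B5 → L2 miss [-]
  2 | R B5 → L2 hit [-]
  3 | W B7 → L1 miss [D]
  4 | R B7 → L1 hit [D]
  5 | R B7 → L1 hit [D]
  6 | W B7 → L1 hit [D]
  7 | R B1 → L1 miss wb→B7 [-]
  8 | R B1 → L1 hit [-]
  9 | R B2 → L2 miss [-]
  10 | W B0 → L0 miss [D]
  11 | R B6 → L0 miss wb→B0 [-]
  12 | R B6 → L0 hit [-]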